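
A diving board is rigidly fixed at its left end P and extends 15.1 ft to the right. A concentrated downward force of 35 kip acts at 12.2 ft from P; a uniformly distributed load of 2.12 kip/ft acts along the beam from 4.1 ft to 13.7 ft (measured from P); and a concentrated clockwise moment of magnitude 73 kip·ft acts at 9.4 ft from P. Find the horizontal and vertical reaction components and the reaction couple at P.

P_x = 0, P_y = 55.35 kip, M_P = 681.1 kip·ft

Resultant of the distributed load: 2.12 × 9.6 = 20.352 kip at 8.9 ft from P.
ΣF_x = 0: P_x = 0.
ΣF_y = 0: P_y − 35 − 2.12·9.6 = 0 → P_y = 55.35 kip.
ΣM about P: M_P − 35·12.2 − (2.12·9.6)·8.9 − 73 = 0 → M_P = 681.1 kip·ft.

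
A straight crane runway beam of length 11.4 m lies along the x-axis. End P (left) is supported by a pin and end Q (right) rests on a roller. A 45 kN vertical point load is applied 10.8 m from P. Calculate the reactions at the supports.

Taking moments about P: Q_y·11.4 − 45·10.8 = 0 → Q_y = 486/11.4 = 42.6316 ≈ 42.63 kN.
ΣF_y = 0: P_y + 42.6316 − 45 = 0 → P_y = 2.368 kN.
ΣF_x = 0: no horizontal applied forces, so P_x = 0.

P_x = 0, P_y = 2.368 kN, Q_y = 42.63 kN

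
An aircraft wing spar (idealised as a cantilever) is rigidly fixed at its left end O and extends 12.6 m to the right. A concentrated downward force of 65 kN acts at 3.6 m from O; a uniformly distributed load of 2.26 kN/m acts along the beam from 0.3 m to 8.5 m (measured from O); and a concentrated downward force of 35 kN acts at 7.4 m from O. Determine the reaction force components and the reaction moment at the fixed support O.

Resultant of the distributed load: 2.26 × 8.2 = 18.532 kN at 4.4 m from O.
ΣF_x = 0: O_x = 0.
ΣF_y = 0: O_y − 65 − 2.26·8.2 − 35 = 0 → O_y = 118.5 kN.
ΣM about O: M_O − 65·3.6 − (2.26·8.2)·4.4 − 35·7.4 = 0 → M_O = 574.5 kN·m.

O_x = 0, O_y = 118.5 kN, M_O = 574.5 kN·m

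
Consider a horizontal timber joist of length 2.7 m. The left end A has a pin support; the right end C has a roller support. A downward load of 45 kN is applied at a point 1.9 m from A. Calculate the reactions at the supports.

Moments about A: C_y·2.7 − 45·1.9 = 0 → C_y = 85.5/2.7 = 31.6667 ≈ 31.67 kN.
ΣF_y = 0: A_y + 31.6667 − 45 = 0 → A_y = 13.33 kN.
ΣF_x = 0: no horizontal applied forces, so A_x = 0.

A_x = 0, A_y = 13.33 kN, C_y = 31.67 kN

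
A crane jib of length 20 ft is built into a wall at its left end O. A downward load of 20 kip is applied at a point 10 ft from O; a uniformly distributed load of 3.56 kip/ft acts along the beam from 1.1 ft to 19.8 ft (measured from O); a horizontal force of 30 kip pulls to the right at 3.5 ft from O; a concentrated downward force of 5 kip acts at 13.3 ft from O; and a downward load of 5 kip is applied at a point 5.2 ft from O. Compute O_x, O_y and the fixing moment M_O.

O_x = -30.00 kip, O_y = 96.57 kip, M_O = 988.2 kip·ft

Resultant of the distributed load: 3.56 × 18.7 = 66.572 kip at 10.45 ft from O.
ΣF_x = 0: O_x + 30 = 0 → O_x = -30.00 kip.
ΣF_y = 0: O_y − 20 − 3.56·18.7 − 5 − 5 = 0 → O_y = 96.57 kip.
ΣM about O: M_O − 20·10 − (3.56·18.7)·10.45 − 5·13.3 − 5·5.2 = 0 → M_O = 988.2 kip·ft.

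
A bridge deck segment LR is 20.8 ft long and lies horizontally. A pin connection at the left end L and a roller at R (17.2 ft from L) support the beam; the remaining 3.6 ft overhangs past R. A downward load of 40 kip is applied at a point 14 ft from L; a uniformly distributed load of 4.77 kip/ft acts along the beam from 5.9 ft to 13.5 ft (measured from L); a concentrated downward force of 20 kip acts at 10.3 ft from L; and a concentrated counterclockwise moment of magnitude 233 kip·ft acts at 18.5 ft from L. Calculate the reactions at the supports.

L_x = 0, L_y = 44.82 kip, R_y = 51.43 kip

Resultant of the distributed load: 4.77 × 7.6 = 36.252 kip at 9.7 ft from L.
Moments about L: R_y·17.2 − 40·14 − (4.77·7.6)·9.7 − 20·10.3 + 233 = 0 → R_y = 884.6444/17.2 = 51.4328 ≈ 51.43 kip.
ΣF_y = 0: L_y + 51.4328 − 40 − 4.77·7.6 − 20 = 0 → L_y = 44.82 kip.
ΣF_x = 0: no horizontal applied forces, so L_x = 0.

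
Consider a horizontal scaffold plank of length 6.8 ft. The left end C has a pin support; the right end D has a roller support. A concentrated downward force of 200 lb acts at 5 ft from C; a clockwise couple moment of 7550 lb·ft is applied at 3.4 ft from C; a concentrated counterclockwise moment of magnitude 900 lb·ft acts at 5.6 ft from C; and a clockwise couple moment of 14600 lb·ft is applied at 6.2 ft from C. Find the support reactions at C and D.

C_x = 0, C_y = -3072 lb, D_y = 3272 lb

ΣM about C: D_y·6.8 − 200·5 − 7550 + 900 − 14600 = 0 → D_y = 22250/6.8 = 3272.06 ≈ 3272 lb.
ΣF_y = 0: C_y + 3272.06 − 200 = 0 → C_y = -3072 lb.
ΣF_x = 0: no horizontal applied forces, so C_x = 0.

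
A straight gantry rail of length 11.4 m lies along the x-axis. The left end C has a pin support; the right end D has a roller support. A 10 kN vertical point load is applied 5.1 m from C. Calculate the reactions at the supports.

ΣM about C: D_y·11.4 − 10·5.1 = 0 → D_y = 51/11.4 = 4.47368 ≈ 4.474 kN.
ΣF_y = 0: C_y + 4.47368 − 10 = 0 → C_y = 5.526 kN.
ΣF_x = 0: no horizontal applied forces, so C_x = 0.

C_x = 0, C_y = 5.526 kN, D_y = 4.474 kN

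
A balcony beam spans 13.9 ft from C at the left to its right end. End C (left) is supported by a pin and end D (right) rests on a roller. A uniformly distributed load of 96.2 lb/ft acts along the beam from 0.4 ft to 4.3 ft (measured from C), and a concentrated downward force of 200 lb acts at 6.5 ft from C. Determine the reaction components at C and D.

C_x = 0, C_y = 418.2 lb, D_y = 157.0 lb

Resultant of the distributed load: 96.2 × 3.9 = 375.18 lb at 2.35 ft from C.
Taking moments about C: D_y·13.9 − (96.2·3.9)·2.35 − 200·6.5 = 0 → D_y = 2181.673/13.9 = 156.955 ≈ 157.0 lb.
ΣF_y = 0: C_y + 156.955 − 96.2·3.9 − 200 = 0 → C_y = 418.2 lb.
ΣF_x = 0: no horizontal applied forces, so C_x = 0.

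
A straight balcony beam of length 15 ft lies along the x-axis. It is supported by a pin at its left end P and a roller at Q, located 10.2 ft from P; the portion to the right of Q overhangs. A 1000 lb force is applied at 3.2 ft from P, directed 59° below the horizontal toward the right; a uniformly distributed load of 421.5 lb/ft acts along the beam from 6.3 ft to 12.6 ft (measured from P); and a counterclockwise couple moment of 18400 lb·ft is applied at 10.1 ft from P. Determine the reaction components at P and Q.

P_x = -515.0 lb, P_y = 2587 lb, Q_y = 925.2 lb

Resultant of the distributed load: 421.5 × 6.3 = 2655.45 lb at 9.45 ft from P.
Moments about P: Q_y·10.2 − 1000·sin59°·3.2 − (421.5·6.3)·9.45 + 18400 = 0 → Q_y = 9436.94/10.2 = 925.19 ≈ 925.2 lb.
ΣF_y = 0: P_y + 925.19 − 1000·sin59° − 421.5·6.3 = 0 → P_y = 2587 lb.
ΣF_x = 0: P_x + 1000·cos59° = 0 → P_x = -515.0 lb.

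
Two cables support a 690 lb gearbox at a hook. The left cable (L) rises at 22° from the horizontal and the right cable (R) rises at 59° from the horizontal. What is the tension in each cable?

T_L = 359.8 lb, T_R = 647.7 lb

ΣF_x = 0: −T_L·cos22° + T_R·cos59° = 0 → T_R = 1.80022·T_L.
ΣF_y = 0: T_L·sin22° + T_R·sin59° = 690.
Substitute: T_L·(0.374607 + 1.80022·0.857167) = 690 → T_L = 359.807 ≈ 359.8 lb.
Then T_R = 1.80022 × 359.807 = 647.7 lb.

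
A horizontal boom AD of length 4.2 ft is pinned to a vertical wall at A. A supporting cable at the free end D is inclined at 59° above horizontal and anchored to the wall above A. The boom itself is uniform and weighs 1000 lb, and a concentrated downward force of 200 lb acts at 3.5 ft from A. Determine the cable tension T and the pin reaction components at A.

T = 777.8 lb, A_x = 400.6 lb, A_y = 533.3 lb

ΣM about A: T·sin59°·4.2 − 1000·2.1 − 200·3.5 = 0 → T = 2800/(4.2·0.857167) = 777.756 ≈ 777.8 lb.
ΣF_x = 0: A_x − T·cos59° = 0 → A_x = 777.756 × 0.515038 = 400.6 lb.
ΣF_y = 0: A_y + T·sin59° − 1000 − 200 = 0 → A_y = 1200 − 777.756 × 0.857167 = 533.3 lb.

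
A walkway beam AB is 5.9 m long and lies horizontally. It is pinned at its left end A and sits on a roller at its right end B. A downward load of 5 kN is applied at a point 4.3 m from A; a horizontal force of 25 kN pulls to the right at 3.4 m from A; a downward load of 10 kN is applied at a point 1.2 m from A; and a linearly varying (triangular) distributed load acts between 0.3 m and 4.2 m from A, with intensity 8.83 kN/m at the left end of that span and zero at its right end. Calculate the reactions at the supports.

Resultant of the triangular load: ½ × 8.83 × 3.9 = 17.2185 kN, acting at 1.6 m from A (one-third of the span from the peak).
Moments about A: B_y·5.9 − 5·4.3 − 10·1.2 − (½·8.83·3.9)·1.6 = 0 → B_y = 61.0496/5.9 = 10.3474 ≈ 10.35 kN.
ΣF_y = 0: A_y + 10.3474 − 5 − 10 − ½·8.83·3.9 = 0 → A_y = 21.87 kN.
ΣF_x = 0: A_x + 25 = 0 → A_x = -25.00 kN.

A_x = -25.00 kN, A_y = 21.87 kN, B_y = 10.35 kN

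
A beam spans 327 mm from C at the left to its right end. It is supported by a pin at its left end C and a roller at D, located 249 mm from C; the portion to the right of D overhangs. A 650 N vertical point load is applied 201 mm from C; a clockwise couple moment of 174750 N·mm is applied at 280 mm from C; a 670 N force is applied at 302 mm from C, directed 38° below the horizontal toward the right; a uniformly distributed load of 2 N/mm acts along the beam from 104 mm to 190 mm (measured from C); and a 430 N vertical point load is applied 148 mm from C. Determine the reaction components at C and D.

C_x = -528.0 N, C_y = -419.4 N, D_y = 2084 N

Resultant of the distributed load: 2 × 86 = 172 N at 147 mm from C.
Taking moments about C: D_y·249 − 650·201 − 174750 − 670·sin38°·302 − (2·86)·147 − 430·148 = 0 → D_y = 518897/249 = 2083.92 ≈ 2084 N.
ΣF_y = 0: C_y + 2083.92 − 650 − 670·sin38° − 2·86 − 430 = 0 → C_y = -419.4 N.
ΣF_x = 0: C_x + 670·cos38° = 0 → C_x = -528.0 N.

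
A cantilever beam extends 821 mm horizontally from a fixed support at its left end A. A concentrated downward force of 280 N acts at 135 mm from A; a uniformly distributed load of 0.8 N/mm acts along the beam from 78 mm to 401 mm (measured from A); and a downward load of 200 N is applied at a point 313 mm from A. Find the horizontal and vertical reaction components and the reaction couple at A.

A_x = 0, A_y = 738.4 N, M_A = 162300 N·mm

Resultant of the distributed load: 0.8 × 323 = 258.4 N at 239.5 mm from A.
ΣF_x = 0: A_x = 0.
ΣF_y = 0: A_y − 280 − 0.8·323 − 200 = 0 → A_y = 738.4 N.
ΣM about A: M_A − 280·135 − (0.8·323)·239.5 − 200·313 = 0 → M_A = 162300 N·mm.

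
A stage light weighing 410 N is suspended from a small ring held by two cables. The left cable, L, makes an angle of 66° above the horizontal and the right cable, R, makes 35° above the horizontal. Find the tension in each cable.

T_L = 342.1 N, T_R = 169.9 N

ΣF_x = 0: −T_L·cos66° + T_R·cos35° = 0 → T_R = 0.496534·T_L.
ΣF_y = 0: T_L·sin66° + T_R·sin35° = 410.
Substitute: T_L·(0.913545 + 0.496534·0.573576) = 410 → T_L = 342.139 ≈ 342.1 N.
Then T_R = 0.496534 × 342.139 = 169.9 N.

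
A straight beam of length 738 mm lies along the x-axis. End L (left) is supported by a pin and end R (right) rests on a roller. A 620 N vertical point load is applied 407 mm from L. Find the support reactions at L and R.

L_x = 0, L_y = 278.1 N, R_y = 341.9 N

Moments about L: R_y·738 − 620·407 = 0 → R_y = 252340/738 = 341.924 ≈ 341.9 N.
ΣF_y = 0: L_y + 341.924 − 620 = 0 → L_y = 278.1 N.
ΣF_x = 0: no horizontal applied forces, so L_x = 0.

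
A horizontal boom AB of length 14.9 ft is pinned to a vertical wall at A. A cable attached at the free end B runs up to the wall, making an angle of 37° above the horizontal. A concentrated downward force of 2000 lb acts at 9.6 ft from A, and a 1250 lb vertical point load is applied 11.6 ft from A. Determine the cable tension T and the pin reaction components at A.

ΣM about A: T·sin37°·14.9 − 2000·9.6 − 1250·11.6 = 0 → T = 33700/(14.9·0.601815) = 3758.21 ≈ 3758 lb.
ΣF_x = 0: A_x − T·cos37° = 0 → A_x = 3758.21 × 0.798636 = 3001 lb.
ΣF_y = 0: A_y + T·sin37° − 2000 − 1250 = 0 → A_y = 3250 − 3758.21 × 0.601815 = 988.3 lb.

T = 3758 lb, A_x = 3001 lb, A_y = 988.3 lb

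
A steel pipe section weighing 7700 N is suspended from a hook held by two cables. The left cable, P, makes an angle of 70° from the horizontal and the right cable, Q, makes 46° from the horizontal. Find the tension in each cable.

ΣF_x = 0: −T_P·cos70° + T_Q·cos46° = 0 → T_Q = 0.492357·T_P.
ΣF_y = 0: T_P·sin70° + T_Q·sin46° = 7700.
Substitute: T_P·(0.939693 + 0.492357·0.71934) = 7700 → T_P = 5951.16 ≈ 5951 N.
Then T_Q = 0.492357 × 5951.16 = 2930 N.

T_P = 5951 N, T_Q = 2930 N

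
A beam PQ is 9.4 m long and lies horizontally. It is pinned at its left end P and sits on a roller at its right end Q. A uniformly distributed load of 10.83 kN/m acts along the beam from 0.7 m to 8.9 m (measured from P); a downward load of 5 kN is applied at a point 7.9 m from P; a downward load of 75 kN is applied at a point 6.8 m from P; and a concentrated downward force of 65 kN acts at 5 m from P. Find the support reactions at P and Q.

P_x = 0, P_y = 95.43 kN, Q_y = 138.4 kN

Resultant of the distributed load: 10.83 × 8.2 = 88.806 kN at 4.8 m from P.
ΣM about P: Q_y·9.4 − (10.83·8.2)·4.8 − 5·7.9 − 75·6.8 − 65·5 = 0 → Q_y = 1300.7688/9.4 = 138.38 ≈ 138.4 kN.
ΣF_y = 0: P_y + 138.38 − 10.83·8.2 − 5 − 75 − 65 = 0 → P_y = 95.43 kN.
ΣF_x = 0: no horizontal applied forces, so P_x = 0.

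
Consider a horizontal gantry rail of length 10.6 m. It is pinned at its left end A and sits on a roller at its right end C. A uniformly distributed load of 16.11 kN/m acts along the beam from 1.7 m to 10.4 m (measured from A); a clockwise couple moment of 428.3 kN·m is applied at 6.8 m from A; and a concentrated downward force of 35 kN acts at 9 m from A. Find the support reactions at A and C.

A_x = 0, A_y = 25.04 kN, C_y = 150.1 kN

Resultant of the distributed load: 16.11 × 8.7 = 140.157 kN at 6.05 m from A.
Moments about A: C_y·10.6 − (16.11·8.7)·6.05 − 428.3 − 35·9 = 0 → C_y = 1591.24985/10.6 = 150.118 ≈ 150.1 kN.
ΣF_y = 0: A_y + 150.118 − 16.11·8.7 − 35 = 0 → A_y = 25.04 kN.
ΣF_x = 0: no horizontal applied forces, so A_x = 0.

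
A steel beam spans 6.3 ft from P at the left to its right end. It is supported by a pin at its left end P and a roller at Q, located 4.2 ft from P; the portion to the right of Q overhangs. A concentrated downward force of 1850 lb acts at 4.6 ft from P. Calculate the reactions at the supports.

ΣM about P: Q_y·4.2 − 1850·4.6 = 0 → Q_y = 8510/4.2 = 2026.19 ≈ 2026 lb.
ΣF_y = 0: P_y + 2026.19 − 1850 = 0 → P_y = -176.2 lb.
ΣF_x = 0: no horizontal applied forces, so P_x = 0.

P_x = 0, P_y = -176.2 lb, Q_y = 2026 lb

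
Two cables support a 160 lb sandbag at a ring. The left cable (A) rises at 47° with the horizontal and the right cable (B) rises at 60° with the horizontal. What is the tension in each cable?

T_A = 83.66 lb, T_B = 114.1 lb

ΣF_x = 0: −T_A·cos47° + T_B·cos60° = 0 → T_B = 1.364·T_A.
ΣF_y = 0: T_A·sin47° + T_B·sin60° = 160.
Substitute: T_A·(0.731354 + 1.364·0.866025) = 160 → T_A = 83.6552 ≈ 83.66 lb.
Then T_B = 1.364 × 83.6552 = 114.1 lb.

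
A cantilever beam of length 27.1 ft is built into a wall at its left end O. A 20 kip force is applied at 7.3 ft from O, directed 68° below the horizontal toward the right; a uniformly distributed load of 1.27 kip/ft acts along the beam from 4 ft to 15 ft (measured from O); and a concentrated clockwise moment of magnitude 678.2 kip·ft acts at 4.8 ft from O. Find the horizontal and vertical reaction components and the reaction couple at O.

Resultant of the distributed load: 1.27 × 11 = 13.97 kip at 9.5 ft from O.
ΣF_x = 0: O_x + 20·cos68° = 0 → O_x = -7.492 kip.
ΣF_y = 0: O_y − 20·sin68° − 1.27·11 = 0 → O_y = 32.51 kip.
ΣM about O: M_O − 20·sin68°·7.3 − (1.27·11)·9.5 − 678.2 = 0 → M_O = 946.3 kip·ft.

O_x = -7.492 kip, O_y = 32.51 kip, M_O = 946.3 kip·ft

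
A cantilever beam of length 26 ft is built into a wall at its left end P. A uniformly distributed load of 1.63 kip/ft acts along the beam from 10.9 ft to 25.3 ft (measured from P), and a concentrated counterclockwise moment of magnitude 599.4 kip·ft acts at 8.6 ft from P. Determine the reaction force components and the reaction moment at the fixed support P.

P_x = 0, P_y = 23.47 kip, M_P = -174.6 kip·ft

Resultant of the distributed load: 1.63 × 14.4 = 23.472 kip at 18.1 ft from P.
ΣF_x = 0: P_x = 0.
ΣF_y = 0: P_y − 1.63·14.4 = 0 → P_y = 23.47 kip.
ΣM about P: M_P − (1.63·14.4)·18.1 + 599.4 = 0 → M_P = -174.6 kip·ft.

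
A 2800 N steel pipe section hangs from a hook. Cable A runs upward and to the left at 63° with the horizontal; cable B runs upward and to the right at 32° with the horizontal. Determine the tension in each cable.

T_A = 2384 N, T_B = 1276 N

ΣF_x = 0: −T_A·cos63° + T_B·cos32° = 0 → T_B = 0.535336·T_A.
ΣF_y = 0: T_A·sin63° + T_B·sin32° = 2800.
Substitute: T_A·(0.891007 + 0.535336·0.529919) = 2800 → T_A = 2383.6 ≈ 2384 N.
Then T_B = 0.535336 × 2383.6 = 1276 N.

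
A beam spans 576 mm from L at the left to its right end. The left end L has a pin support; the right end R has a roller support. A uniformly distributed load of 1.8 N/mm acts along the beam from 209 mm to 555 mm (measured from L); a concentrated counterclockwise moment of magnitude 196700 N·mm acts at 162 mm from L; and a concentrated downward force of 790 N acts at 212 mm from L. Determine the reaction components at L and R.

L_x = 0, L_y = 1050 N, R_y = 362.3 N

Resultant of the distributed load: 1.8 × 346 = 622.8 N at 382 mm from L.
ΣM about L: R_y·576 − (1.8·346)·382 + 196700 − 790·212 = 0 → R_y = 208689.6/576 = 362.308 ≈ 362.3 N.
ΣF_y = 0: L_y + 362.308 − 1.8·346 − 790 = 0 → L_y = 1050 N.
ΣF_x = 0: no horizontal applied forces, so L_x = 0.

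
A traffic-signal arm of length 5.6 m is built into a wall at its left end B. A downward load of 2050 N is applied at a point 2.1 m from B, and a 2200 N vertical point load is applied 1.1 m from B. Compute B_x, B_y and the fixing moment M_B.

B_x = 0, B_y = 4250 N, M_B = 6725 N·m

ΣF_x = 0: B_x = 0.
ΣF_y = 0: B_y − 2050 − 2200 = 0 → B_y = 4250 N.
ΣM about B: M_B − 2050·2.1 − 2200·1.1 = 0 → M_B = 6725 N·m.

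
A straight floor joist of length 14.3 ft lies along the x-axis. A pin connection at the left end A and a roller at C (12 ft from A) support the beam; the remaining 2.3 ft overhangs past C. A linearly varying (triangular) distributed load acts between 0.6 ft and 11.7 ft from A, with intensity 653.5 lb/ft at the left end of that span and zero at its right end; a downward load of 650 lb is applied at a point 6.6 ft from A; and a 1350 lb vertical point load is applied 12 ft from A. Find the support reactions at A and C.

A_x = 0, A_y = 2620 lb, C_y = 3007 lb

Resultant of the triangular load: ½ × 653.5 × 11.1 = 3626.925 lb, acting at 4.3 ft from A (one-third of the span from the peak).
ΣM about A: C_y·12 − (½·653.5·11.1)·4.3 − 650·6.6 − 1350·12 = 0 → C_y = 36085.7775/12 = 3007.15 ≈ 3007 lb.
ΣF_y = 0: A_y + 3007.15 − ½·653.5·11.1 − 650 − 1350 = 0 → A_y = 2620 lb.
ΣF_x = 0: no horizontal applied forces, so A_x = 0.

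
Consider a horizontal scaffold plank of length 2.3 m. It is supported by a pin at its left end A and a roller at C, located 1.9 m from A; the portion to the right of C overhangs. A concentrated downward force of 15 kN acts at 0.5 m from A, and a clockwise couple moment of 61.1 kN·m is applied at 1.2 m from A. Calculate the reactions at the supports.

A_x = 0, A_y = -21.11 kN, C_y = 36.11 kN

Taking moments about A: C_y·1.9 − 15·0.5 − 61.1 = 0 → C_y = 68.6/1.9 = 36.1053 ≈ 36.11 kN.
ΣF_y = 0: A_y + 36.1053 − 15 = 0 → A_y = -21.11 kN.
ΣF_x = 0: no horizontal applied forces, so A_x = 0.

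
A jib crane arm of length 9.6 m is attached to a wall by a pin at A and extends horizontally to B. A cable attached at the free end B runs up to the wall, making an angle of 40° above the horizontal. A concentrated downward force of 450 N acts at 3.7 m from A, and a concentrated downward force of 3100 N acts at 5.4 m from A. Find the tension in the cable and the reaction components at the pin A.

ΣM about A: T·sin40°·9.6 − 450·3.7 − 3100·5.4 = 0 → T = 18405/(9.6·0.642788) = 2982.61 ≈ 2983 N.
ΣF_x = 0: A_x − T·cos40° = 0 → A_x = 2982.61 × 0.766044 = 2285 N.
ΣF_y = 0: A_y + T·sin40° − 450 − 3100 = 0 → A_y = 3550 − 2982.61 × 0.642788 = 1633 N.

T = 2983 N, A_x = 2285 N, A_y = 1633 N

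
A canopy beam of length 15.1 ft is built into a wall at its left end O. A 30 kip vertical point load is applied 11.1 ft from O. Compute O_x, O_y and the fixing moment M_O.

O_x = 0, O_y = 30.00 kip, M_O = 333.0 kip·ft

ΣF_x = 0: O_x = 0.
ΣF_y = 0: O_y − 30 = 0 → O_y = 30.00 kip.
ΣM about O: M_O − 30·11.1 = 0 → M_O = 333.0 kip·ft.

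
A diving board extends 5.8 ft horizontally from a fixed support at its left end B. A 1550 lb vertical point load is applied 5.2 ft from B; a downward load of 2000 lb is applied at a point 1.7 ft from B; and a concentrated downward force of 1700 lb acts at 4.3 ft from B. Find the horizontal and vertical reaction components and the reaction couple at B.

ΣF_x = 0: B_x = 0.
ΣF_y = 0: B_y − 1550 − 2000 − 1700 = 0 → B_y = 5250 lb.
ΣM about B: M_B − 1550·5.2 − 2000·1.7 − 1700·4.3 = 0 → M_B = 18770 lb·ft.

B_x = 0, B_y = 5250 lb, M_B = 18770 lb·ft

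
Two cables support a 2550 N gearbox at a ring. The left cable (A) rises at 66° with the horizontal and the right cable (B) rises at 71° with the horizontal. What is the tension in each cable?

T_A = 1217 N, T_B = 1521 N

ΣF_x = 0: −T_A·cos66° + T_B·cos71° = 0 → T_B = 1.24931·T_A.
ΣF_y = 0: T_A·sin66° + T_B·sin71° = 2550.
Substitute: T_A·(0.913545 + 1.24931·0.945519) = 2550 → T_A = 1217.31 ≈ 1217 N.
Then T_B = 1.24931 × 1217.31 = 1521 N.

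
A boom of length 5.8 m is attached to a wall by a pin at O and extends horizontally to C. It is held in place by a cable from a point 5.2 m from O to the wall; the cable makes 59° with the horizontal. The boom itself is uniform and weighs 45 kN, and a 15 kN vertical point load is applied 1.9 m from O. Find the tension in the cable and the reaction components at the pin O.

ΣM about O: T·sin59°·5.2 − 45·2.9 − 15·1.9 = 0 → T = 159/(5.2·0.857167) = 35.6721 ≈ 35.67 kN.
ΣF_x = 0: O_x − T·cos59° = 0 → O_x = 35.6721 × 0.515038 = 18.37 kN.
ΣF_y = 0: O_y + T·sin59° − 45 − 15 = 0 → O_y = 60 − 35.6721 × 0.857167 = 29.42 kN.

T = 35.67 kN, O_x = 18.37 kN, O_y = 29.42 kN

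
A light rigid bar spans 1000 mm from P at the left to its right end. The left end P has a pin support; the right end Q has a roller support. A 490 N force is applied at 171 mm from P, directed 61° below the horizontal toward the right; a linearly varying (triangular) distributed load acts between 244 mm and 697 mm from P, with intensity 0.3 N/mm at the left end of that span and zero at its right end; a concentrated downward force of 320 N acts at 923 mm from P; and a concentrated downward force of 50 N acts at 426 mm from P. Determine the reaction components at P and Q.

P_x = -237.6 N, P_y = 449.7 N, Q_y = 416.8 N

Resultant of the triangular load: ½ × 0.3 × 453 = 67.95 N, acting at 395 mm from P (one-third of the span from the peak).
ΣM about P: Q_y·1000 − 490·sin61°·171 − (½·0.3·453)·395 − 320·923 − 50·426 = 0 → Q_y = 416785/1000 = 416.785 ≈ 416.8 N.
ΣF_y = 0: P_y + 416.785 − 490·sin61° − ½·0.3·453 − 320 − 50 = 0 → P_y = 449.7 N.
ΣF_x = 0: P_x + 490·cos61° = 0 → P_x = -237.6 N.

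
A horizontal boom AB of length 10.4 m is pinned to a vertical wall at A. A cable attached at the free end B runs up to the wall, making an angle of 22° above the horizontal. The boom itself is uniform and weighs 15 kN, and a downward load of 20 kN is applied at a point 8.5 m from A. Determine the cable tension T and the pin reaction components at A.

T = 63.66 kN, A_x = 59.02 kN, A_y = 11.15 kN

ΣM about A: T·sin22°·10.4 − 15·5.2 − 20·8.5 = 0 → T = 248/(10.4·0.374607) = 63.6565 ≈ 63.66 kN.
ΣF_x = 0: A_x − T·cos22° = 0 → A_x = 63.6565 × 0.927184 = 59.02 kN.
ΣF_y = 0: A_y + T·sin22° − 15 − 20 = 0 → A_y = 35 − 63.6565 × 0.374607 = 11.15 kN.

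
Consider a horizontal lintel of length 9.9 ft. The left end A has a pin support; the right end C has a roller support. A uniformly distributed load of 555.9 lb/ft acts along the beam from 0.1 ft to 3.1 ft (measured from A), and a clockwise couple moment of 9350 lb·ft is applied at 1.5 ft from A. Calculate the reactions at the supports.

Resultant of the distributed load: 555.9 × 3 = 1667.7 lb at 1.6 ft from A.
Moments about A: C_y·9.9 − (555.9·3)·1.6 − 9350 = 0 → C_y = 12018.32/9.9 = 1213.97 ≈ 1214 lb.
ΣF_y = 0: A_y + 1213.97 − 555.9·3 = 0 → A_y = 453.7 lb.
ΣF_x = 0: no horizontal applied forces, so A_x = 0.

A_x = 0, A_y = 453.7 lb, C_y = 1214 lb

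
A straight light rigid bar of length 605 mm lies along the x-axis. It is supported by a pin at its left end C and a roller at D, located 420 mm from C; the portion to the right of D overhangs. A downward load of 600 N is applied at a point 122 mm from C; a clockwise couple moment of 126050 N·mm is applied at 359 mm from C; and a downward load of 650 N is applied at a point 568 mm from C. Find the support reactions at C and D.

ΣM about C: D_y·420 − 600·122 − 126050 − 650·568 = 0 → D_y = 568450/420 = 1353.45 ≈ 1353 N.
ΣF_y = 0: C_y + 1353.45 − 600 − 650 = 0 → C_y = -103.5 N.
ΣF_x = 0: no horizontal applied forces, so C_x = 0.

C_x = 0, C_y = -103.5 N, D_y = 1353 N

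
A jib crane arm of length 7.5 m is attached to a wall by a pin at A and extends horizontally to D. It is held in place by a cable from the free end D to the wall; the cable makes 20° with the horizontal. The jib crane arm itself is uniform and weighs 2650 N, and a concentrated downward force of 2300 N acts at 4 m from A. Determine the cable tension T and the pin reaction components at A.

ΣM about A: T·sin20°·7.5 − 2650·3.75 − 2300·4 = 0 → T = 19137.5/(7.5·0.34202) = 7460.58 ≈ 7461 N.
ΣF_x = 0: A_x − T·cos20° = 0 → A_x = 7460.58 × 0.939693 = 7011 N.
ΣF_y = 0: A_y + T·sin20° − 2650 − 2300 = 0 → A_y = 4950 − 7460.58 × 0.34202 = 2398 N.

T = 7461 N, A_x = 7011 N, A_y = 2398 N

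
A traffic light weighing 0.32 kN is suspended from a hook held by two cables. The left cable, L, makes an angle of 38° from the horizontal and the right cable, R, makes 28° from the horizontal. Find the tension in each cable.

ΣF_x = 0: −T_L·cos38° + T_R·cos28° = 0 → T_R = 0.892477·T_L.
ΣF_y = 0: T_L·sin38° + T_R·sin28° = 0.32.
Substitute: T_L·(0.615661 + 0.892477·0.469472) = 0.32 → T_L = 0.309282 ≈ 0.3093 kN.
Then T_R = 0.892477 × 0.309282 = 0.2760 kN.

T_L = 0.3093 kN, T_R = 0.2760 kN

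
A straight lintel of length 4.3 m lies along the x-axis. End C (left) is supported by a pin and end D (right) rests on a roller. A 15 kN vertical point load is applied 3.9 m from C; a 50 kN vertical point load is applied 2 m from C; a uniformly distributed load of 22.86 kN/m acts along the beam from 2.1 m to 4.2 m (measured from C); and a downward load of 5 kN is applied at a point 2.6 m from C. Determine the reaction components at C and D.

C_x = 0, C_y = 42.96 kN, D_y = 75.05 kN

Resultant of the distributed load: 22.86 × 2.1 = 48.006 kN at 3.15 m from C.
ΣM about C: D_y·4.3 − 15·3.9 − 50·2 − (22.86·2.1)·3.15 − 5·2.6 = 0 → D_y = 322.7189/4.3 = 75.0509 ≈ 75.05 kN.
ΣF_y = 0: C_y + 75.0509 − 15 − 50 − 22.86·2.1 − 5 = 0 → C_y = 42.96 kN.
ΣF_x = 0: no horizontal applied forces, so C_x = 0.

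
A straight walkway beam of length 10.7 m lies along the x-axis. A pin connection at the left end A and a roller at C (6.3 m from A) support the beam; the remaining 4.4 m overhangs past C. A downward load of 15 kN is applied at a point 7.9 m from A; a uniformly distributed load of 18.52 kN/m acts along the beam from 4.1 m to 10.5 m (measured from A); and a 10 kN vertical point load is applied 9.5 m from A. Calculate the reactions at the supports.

Resultant of the distributed load: 18.52 × 6.4 = 118.528 kN at 7.3 m from A.
Taking moments about A: C_y·6.3 − 15·7.9 − (18.52·6.4)·7.3 − 10·9.5 = 0 → C_y = 1078.7544/6.3 = 171.231 ≈ 171.2 kN.
ΣF_y = 0: A_y + 171.231 − 15 − 18.52·6.4 − 10 = 0 → A_y = -27.70 kN.
ΣF_x = 0: no horizontal applied forces, so A_x = 0.

A_x = 0, A_y = -27.70 kN, C_y = 171.2 kN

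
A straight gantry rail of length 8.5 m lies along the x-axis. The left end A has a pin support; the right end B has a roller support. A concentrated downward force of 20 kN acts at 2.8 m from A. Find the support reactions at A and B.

Taking moments about A: B_y·8.5 − 20·2.8 = 0 → B_y = 56/8.5 = 6.58824 ≈ 6.588 kN.
ΣF_y = 0: A_y + 6.58824 − 20 = 0 → A_y = 13.41 kN.
ΣF_x = 0: no horizontal applied forces, so A_x = 0.

A_x = 0, A_y = 13.41 kN, B_y = 6.588 kN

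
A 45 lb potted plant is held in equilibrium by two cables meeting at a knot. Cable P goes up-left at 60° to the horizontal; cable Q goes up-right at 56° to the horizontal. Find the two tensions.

T_P = 28.00 lb, T_Q = 25.03 lb

ΣF_x = 0: −T_P·cos60° + T_Q·cos56° = 0 → T_Q = 0.894146·T_P.
ΣF_y = 0: T_P·sin60° + T_Q·sin56° = 45.
Substitute: T_P·(0.866025 + 0.894146·0.829038) = 45 → T_P = 27.9972 ≈ 28.00 lb.
Then T_Q = 0.894146 × 27.9972 = 25.03 lb.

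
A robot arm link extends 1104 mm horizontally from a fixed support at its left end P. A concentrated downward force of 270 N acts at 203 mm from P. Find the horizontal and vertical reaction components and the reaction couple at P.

P_x = 0, P_y = 270.0 N, M_P = 54810 N·mm

ΣF_x = 0: P_x = 0.
ΣF_y = 0: P_y − 270 = 0 → P_y = 270.0 N.
ΣM about P: M_P − 270·203 = 0 → M_P = 54810 N·mm.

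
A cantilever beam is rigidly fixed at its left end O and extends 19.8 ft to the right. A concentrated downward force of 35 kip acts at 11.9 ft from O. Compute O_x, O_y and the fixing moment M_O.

O_x = 0, O_y = 35.00 kip, M_O = 416.5 kip·ft

ΣF_x = 0: O_x = 0.
ΣF_y = 0: O_y − 35 = 0 → O_y = 35.00 kip.
ΣM about O: M_O − 35·11.9 = 0 → M_O = 416.5 kip·ft.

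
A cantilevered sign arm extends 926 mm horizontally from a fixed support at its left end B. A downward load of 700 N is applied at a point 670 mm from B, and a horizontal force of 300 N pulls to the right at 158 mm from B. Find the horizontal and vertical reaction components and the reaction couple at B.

B_x = -300.0 N, B_y = 700.0 N, M_B = 469000 N·mm

ΣF_x = 0: B_x + 300 = 0 → B_x = -300.0 N.
ΣF_y = 0: B_y − 700 = 0 → B_y = 700.0 N.
ΣM about B: M_B − 700·670 = 0 → M_B = 469000 N·mm.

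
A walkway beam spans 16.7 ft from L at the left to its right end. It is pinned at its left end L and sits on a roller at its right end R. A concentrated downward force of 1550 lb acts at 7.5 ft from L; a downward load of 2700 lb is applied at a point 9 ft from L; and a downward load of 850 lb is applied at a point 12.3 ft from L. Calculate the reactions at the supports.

ΣM about L: R_y·16.7 − 1550·7.5 − 2700·9 − 850·12.3 = 0 → R_y = 46380/16.7 = 2777.25 ≈ 2777 lb.
ΣF_y = 0: L_y + 2777.25 − 1550 − 2700 − 850 = 0 → L_y = 2323 lb.
ΣF_x = 0: no horizontal applied forces, so L_x = 0.

L_x = 0, L_y = 2323 lb, R_y = 2777 lb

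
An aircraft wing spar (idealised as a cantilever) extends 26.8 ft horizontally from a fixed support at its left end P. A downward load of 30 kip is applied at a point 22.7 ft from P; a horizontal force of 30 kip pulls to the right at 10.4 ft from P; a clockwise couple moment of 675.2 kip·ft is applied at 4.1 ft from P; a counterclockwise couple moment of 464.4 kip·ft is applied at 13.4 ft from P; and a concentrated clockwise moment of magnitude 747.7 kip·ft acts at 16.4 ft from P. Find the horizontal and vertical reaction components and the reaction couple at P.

P_x = -30.00 kip, P_y = 30.00 kip, M_P = 1640 kip·ft

ΣF_x = 0: P_x + 30 = 0 → P_x = -30.00 kip.
ΣF_y = 0: P_y − 30 = 0 → P_y = 30.00 kip.
ΣM about P: M_P − 30·22.7 − 675.2 + 464.4 − 747.7 = 0 → M_P = 1640 kip·ft.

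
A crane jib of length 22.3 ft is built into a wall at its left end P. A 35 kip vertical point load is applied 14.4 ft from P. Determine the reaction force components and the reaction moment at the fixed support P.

ΣF_x = 0: P_x = 0.
ΣF_y = 0: P_y − 35 = 0 → P_y = 35.00 kip.
ΣM about P: M_P − 35·14.4 = 0 → M_P = 504.0 kip·ft.

P_x = 0, P_y = 35.00 kip, M_P = 504.0 kip·ft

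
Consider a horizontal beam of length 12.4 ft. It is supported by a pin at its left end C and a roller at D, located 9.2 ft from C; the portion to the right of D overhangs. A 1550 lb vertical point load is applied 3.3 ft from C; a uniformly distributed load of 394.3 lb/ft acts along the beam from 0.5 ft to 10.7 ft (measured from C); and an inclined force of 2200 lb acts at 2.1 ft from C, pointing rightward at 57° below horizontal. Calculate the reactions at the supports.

C_x = -1198 lb, C_y = 3992 lb, D_y = 3425 lb

Resultant of the distributed load: 394.3 × 10.2 = 4021.86 lb at 5.6 ft from C.
ΣM about C: D_y·9.2 − 1550·3.3 − (394.3·10.2)·5.6 − 2200·sin57°·2.1 = 0 → D_y = 31512.1/9.2 = 3425.23 ≈ 3425 lb.
ΣF_y = 0: C_y + 3425.23 − 1550 − 394.3·10.2 − 2200·sin57° = 0 → C_y = 3992 lb.
ΣF_x = 0: C_x + 2200·cos57° = 0 → C_x = -1198 lb.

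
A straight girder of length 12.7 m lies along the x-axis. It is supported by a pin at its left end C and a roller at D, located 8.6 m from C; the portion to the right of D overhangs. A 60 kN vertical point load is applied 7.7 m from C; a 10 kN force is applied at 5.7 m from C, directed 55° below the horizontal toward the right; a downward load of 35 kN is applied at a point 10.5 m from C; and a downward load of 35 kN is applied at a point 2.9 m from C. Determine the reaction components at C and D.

Taking moments about C: D_y·8.6 − 60·7.7 − 10·sin55°·5.7 − 35·10.5 − 35·2.9 = 0 → D_y = 977.692/8.6 = 113.685 ≈ 113.7 kN.
ΣF_y = 0: C_y + 113.685 − 60 − 10·sin55° − 35 − 35 = 0 → C_y = 24.51 kN.
ΣF_x = 0: C_x + 10·cos55° = 0 → C_x = -5.736 kN.

C_x = -5.736 kN, C_y = 24.51 kN, D_y = 113.7 kN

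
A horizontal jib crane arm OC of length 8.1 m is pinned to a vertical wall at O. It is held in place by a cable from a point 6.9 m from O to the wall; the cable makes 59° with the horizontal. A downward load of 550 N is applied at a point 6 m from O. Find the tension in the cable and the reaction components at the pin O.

T = 558.0 N, O_x = 287.4 N, O_y = 71.74 N

ΣM about O: T·sin59°·6.9 − 550·6 = 0 → T = 3300/(6.9·0.857167) = 557.955 ≈ 558.0 N.
ΣF_x = 0: O_x − T·cos59° = 0 → O_x = 557.955 × 0.515038 = 287.4 N.
ΣF_y = 0: O_y + T·sin59° − 550 = 0 → O_y = 550 − 557.955 × 0.857167 = 71.74 N.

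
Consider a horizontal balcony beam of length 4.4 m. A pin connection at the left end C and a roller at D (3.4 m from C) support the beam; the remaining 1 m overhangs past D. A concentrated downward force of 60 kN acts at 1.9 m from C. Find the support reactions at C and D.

ΣM about C: D_y·3.4 − 60·1.9 = 0 → D_y = 114/3.4 = 33.5294 ≈ 33.53 kN.
ΣF_y = 0: C_y + 33.5294 − 60 = 0 → C_y = 26.47 kN.
ΣF_x = 0: no horizontal applied forces, so C_x = 0.

C_x = 0, C_y = 26.47 kN, D_y = 33.53 kN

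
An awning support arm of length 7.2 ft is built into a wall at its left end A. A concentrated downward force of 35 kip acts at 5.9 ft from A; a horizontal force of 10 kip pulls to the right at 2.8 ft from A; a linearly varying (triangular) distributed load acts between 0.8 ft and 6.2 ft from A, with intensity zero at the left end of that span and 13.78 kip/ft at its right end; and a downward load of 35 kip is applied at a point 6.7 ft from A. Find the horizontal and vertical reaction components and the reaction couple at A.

Resultant of the triangular load: ½ × 13.78 × 5.4 = 37.206 kip, acting at 4.4 ft from A (one-third of the span from the peak).
ΣF_x = 0: A_x + 10 = 0 → A_x = -10.00 kip.
ΣF_y = 0: A_y − 35 − ½·13.78·5.4 − 35 = 0 → A_y = 107.2 kip.
ΣM about A: M_A − 35·5.9 − (½·13.78·5.4)·4.4 − 35·6.7 = 0 → M_A = 604.7 kip·ft.

A_x = -10.00 kip, A_y = 107.2 kip, M_A = 604.7 kip·ft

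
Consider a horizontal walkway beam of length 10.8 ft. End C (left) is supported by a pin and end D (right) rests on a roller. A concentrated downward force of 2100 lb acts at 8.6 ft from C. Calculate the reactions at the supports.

C_x = 0, C_y = 427.8 lb, D_y = 1672 lb

ΣM about C: D_y·10.8 − 2100·8.6 = 0 → D_y = 18060/10.8 = 1672.22 ≈ 1672 lb.
ΣF_y = 0: C_y + 1672.22 − 2100 = 0 → C_y = 427.8 lb.
ΣF_x = 0: no horizontal applied forces, so C_x = 0.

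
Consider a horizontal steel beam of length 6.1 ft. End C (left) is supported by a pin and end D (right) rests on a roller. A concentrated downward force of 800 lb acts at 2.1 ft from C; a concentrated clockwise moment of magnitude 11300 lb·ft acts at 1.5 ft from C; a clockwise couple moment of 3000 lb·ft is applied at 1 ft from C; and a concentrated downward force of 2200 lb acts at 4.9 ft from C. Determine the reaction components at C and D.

C_x = 0, C_y = -1387 lb, D_y = 4387 lb

ΣM about C: D_y·6.1 − 800·2.1 − 11300 − 3000 − 2200·4.9 = 0 → D_y = 26760/6.1 = 4386.89 ≈ 4387 lb.
ΣF_y = 0: C_y + 4386.89 − 800 − 2200 = 0 → C_y = -1387 lb.
ΣF_x = 0: no horizontal applied forces, so C_x = 0.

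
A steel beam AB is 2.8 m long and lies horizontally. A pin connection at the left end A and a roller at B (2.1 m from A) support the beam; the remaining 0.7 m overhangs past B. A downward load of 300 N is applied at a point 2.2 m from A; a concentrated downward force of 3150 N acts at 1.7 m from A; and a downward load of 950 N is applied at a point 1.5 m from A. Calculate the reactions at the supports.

A_x = 0, A_y = 857.1 N, B_y = 3543 N

Taking moments about A: B_y·2.1 − 300·2.2 − 3150·1.7 − 950·1.5 = 0 → B_y = 7440/2.1 = 3542.86 ≈ 3543 N.
ΣF_y = 0: A_y + 3542.86 − 300 − 3150 − 950 = 0 → A_y = 857.1 N.
ΣF_x = 0: no horizontal applied forces, so A_x = 0.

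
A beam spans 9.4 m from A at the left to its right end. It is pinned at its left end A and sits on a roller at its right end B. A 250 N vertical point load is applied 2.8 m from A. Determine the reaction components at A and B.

Moments about A: B_y·9.4 − 250·2.8 = 0 → B_y = 700/9.4 = 74.4681 ≈ 74.47 N.
ΣF_y = 0: A_y + 74.4681 − 250 = 0 → A_y = 175.5 N.
ΣF_x = 0: no horizontal applied forces, so A_x = 0.

A_x = 0, A_y = 175.5 N, B_y = 74.47 N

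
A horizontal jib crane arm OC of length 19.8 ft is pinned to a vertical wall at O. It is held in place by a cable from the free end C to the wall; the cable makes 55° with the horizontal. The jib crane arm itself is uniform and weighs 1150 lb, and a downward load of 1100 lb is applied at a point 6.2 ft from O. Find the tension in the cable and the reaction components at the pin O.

ΣM about O: T·sin55°·19.8 − 1150·9.9 − 1100·6.2 = 0 → T = 18205/(19.8·0.819152) = 1122.43 ≈ 1122 lb.
ΣF_x = 0: O_x − T·cos55° = 0 → O_x = 1122.43 × 0.573576 = 643.8 lb.
ΣF_y = 0: O_y + T·sin55° − 1150 − 1100 = 0 → O_y = 2250 − 1122.43 × 0.819152 = 1331 lb.

T = 1122 lb, O_x = 643.8 lb, O_y = 1331 lb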